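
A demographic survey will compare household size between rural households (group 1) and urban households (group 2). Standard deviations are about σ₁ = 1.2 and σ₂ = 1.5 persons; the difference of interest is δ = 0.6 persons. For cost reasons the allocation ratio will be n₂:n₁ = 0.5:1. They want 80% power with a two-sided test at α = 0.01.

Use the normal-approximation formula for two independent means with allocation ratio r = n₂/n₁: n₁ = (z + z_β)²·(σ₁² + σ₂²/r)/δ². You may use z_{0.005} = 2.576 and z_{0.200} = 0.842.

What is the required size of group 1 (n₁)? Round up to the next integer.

n₁ = (z_{α/2} + z_β)² · (σ₁² + σ₂²/r) / δ²
   = (2.576 + 0.842)² · (1.2² + 1.5²/0.5) / 0.6²
   = 11.6827 · (1.44 + 4.5) / 0.36
   = 11.6827 · 5.94 / 0.36
   = 192.76
Round up → n₁ = 193; n₂ = r·n₁ = 0.5 × 193 = 97.

n₁ = 193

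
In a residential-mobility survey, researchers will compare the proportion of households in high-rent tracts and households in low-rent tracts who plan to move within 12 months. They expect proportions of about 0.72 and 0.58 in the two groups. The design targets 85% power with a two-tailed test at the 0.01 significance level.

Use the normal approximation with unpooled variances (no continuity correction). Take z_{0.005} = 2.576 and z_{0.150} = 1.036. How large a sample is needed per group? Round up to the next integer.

n = 297 per group

n = (z_{α/2} + z_β)² · [p₁(1−p₁) + p₂(1−p₂)] / (p₁ − p₂)²
  = (2.576 + 1.036)² · (0.72·0.28 + 0.58·0.42) / (0.14)²
  = (3.612)² · (0.2016 + 0.2436) / 0.0196
  = 13.0465 · 0.4452 / 0.0196
  = 296.34
Round up → n = 297 per group.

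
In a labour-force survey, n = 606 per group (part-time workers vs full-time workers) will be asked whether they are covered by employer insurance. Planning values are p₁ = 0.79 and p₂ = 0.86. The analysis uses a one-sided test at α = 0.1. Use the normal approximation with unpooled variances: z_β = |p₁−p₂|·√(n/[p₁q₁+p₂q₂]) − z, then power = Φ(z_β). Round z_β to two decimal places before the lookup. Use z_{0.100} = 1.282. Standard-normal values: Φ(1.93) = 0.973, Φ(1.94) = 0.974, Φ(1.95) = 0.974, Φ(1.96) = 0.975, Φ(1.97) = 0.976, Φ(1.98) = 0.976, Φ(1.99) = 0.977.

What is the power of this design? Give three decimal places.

z_β = |p₁−p₂|·√(n/[p₁q₁+p₂q₂]) − z_α
    = 0.07 · √(606/0.2863) − 1.282
    = 0.07 · 46.0072 − 1.282
    = 3.2205 − 1.282 = 1.9385 → 1.94
Power = Φ(1.94) = 0.974.

Power ≈ 0.974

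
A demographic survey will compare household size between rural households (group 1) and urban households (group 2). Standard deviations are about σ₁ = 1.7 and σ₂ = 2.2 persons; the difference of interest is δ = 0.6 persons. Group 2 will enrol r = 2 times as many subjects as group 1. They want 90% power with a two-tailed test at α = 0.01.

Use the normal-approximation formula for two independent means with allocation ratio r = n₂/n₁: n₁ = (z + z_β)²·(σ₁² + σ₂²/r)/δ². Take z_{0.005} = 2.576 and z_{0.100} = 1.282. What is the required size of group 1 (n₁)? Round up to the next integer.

n₁ = 220

n₁ = (z_{α/2} + z_β)² · (σ₁² + σ₂²/r) / δ²
   = (2.576 + 1.282)² · (1.7² + 2.2²/2) / 0.6²
   = 14.8842 · (2.89 + 2.42) / 0.36
   = 14.8842 · 5.31 / 0.36
   = 219.54
Round up → n₁ = 220; n₂ = r·n₁ = 2 × 220 = 440.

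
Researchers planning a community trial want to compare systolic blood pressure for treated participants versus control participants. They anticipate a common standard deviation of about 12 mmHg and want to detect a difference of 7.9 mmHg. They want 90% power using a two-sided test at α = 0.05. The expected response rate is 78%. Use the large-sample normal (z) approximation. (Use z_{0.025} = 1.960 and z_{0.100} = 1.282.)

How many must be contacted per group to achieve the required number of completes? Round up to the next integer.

n = 63 per group

n = (z_{α/2} + z_β)² · (σ₁² + σ₂²) / δ²
  = (1.960 + 1.282)² · (2·12² = 288) / 7.9²
  = 10.5106 · 288 / 62.41
  = 48.50
Adjust for 78% response: 48.50 / 0.78 = 62.18.
Round up → n = 63 per group.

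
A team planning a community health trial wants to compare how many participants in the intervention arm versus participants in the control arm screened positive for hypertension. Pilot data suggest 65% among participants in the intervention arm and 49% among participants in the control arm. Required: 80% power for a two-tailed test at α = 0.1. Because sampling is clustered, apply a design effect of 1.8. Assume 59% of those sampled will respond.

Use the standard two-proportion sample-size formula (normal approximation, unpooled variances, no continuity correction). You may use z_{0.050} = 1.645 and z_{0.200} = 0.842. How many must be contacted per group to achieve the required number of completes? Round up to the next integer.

n = (z_{α/2} + z_β)² · [p₁(1−p₁) + p₂(1−p₂)] / (p₁ − p₂)²
  = (1.645 + 0.842)² · (0.65·0.35 + 0.49·0.51) / (0.16)²
  = (2.487)² · (0.2275 + 0.2499) / 0.0256
  = 6.1852 · 0.4774 / 0.0256
  = 115.34
Design effect: 1.8 × 115.34 = 207.62.
Adjust for 59% response: 207.62 / 0.59 = 351.90.
Round up → n = 352 per group.

n = 352 per group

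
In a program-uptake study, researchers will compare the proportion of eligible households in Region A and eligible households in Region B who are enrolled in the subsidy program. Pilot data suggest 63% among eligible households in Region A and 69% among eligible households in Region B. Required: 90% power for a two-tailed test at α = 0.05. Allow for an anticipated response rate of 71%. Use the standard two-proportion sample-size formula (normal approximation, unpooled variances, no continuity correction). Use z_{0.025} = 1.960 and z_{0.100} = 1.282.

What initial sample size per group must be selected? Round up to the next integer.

n = (z_{α/2} + z_β)² · [p₁(1−p₁) + p₂(1−p₂)] / (p₁ − p₂)²
  = (1.960 + 1.282)² · (0.63·0.37 + 0.69·0.31) / (-0.06)²
  = (3.242)² · (0.2331 + 0.2139) / 0.0036
  = 10.5106 · 0.4470 / 0.0036
  = 1305.06
Adjust for 71% response: 1305.06 / 0.71 = 1838.12.
Round up → n = 1839 per group.

n = 1839 per group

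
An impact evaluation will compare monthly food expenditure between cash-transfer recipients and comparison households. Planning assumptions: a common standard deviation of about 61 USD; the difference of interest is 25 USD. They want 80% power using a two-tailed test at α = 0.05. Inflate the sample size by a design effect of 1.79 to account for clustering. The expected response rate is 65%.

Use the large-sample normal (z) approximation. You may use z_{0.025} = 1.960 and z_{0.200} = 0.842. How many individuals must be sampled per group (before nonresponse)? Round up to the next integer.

n = (z_{α/2} + z_β)² · (σ₁² + σ₂²) / δ²
  = (1.960 + 0.842)² · (2·61² = 7442) / 25²
  = 7.8512 · 7442 / 625
  = 93.49
Design effect: 1.79 × 93.49 = 167.34.
Adjust for 65% response: 167.34 / 0.65 = 257.45.
Round up → n = 258 per group.

n = 258 per group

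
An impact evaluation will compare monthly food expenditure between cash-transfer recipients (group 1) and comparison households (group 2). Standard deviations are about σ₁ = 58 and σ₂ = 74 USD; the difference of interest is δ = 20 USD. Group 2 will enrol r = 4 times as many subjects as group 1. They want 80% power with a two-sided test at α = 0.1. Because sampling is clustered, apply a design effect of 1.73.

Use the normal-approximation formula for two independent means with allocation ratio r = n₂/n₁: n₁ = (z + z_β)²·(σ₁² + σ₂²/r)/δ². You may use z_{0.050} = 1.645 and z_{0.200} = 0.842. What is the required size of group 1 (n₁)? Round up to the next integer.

n₁ = (z_{α/2} + z_β)² · (σ₁² + σ₂²/r) / δ²
   = (1.645 + 0.842)² · (58² + 74²/4) / 20²
   = 6.1852 · (3364 + 1369) / 400
   = 6.1852 · 4733 / 400
   = 73.19
Design effect: 1.73 × 73.19 = 126.61.
Round up → n₁ = 127; n₂ = r·n₁ = 4 × 127 = 508.

n₁ = 127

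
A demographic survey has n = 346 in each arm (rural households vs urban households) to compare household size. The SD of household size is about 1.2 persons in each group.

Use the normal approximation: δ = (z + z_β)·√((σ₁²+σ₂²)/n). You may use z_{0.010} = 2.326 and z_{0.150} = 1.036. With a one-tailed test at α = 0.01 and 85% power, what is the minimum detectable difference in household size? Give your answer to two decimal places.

δ = (z_α + z_β) · √((σ₁²+σ₂²)/n)
  = (2.326 + 1.036) · √(2.88/346)
  = 3.362 · √0.00832
  = 3.362 · 0.0912
  = 0.3067

Minimum detectable difference ≈ 0.31 persons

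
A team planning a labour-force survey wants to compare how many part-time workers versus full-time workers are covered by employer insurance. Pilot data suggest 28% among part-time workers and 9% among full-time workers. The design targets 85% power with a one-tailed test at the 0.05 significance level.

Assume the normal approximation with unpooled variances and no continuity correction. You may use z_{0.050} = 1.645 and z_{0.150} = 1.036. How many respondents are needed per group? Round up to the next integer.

n = 57 per group

n = (z_α + z_β)² · [p₁(1−p₁) + p₂(1−p₂)] / (p₁ − p₂)²
  = (1.645 + 1.036)² · (0.28·0.72 + 0.09·0.91) / (0.19)²
  = (2.681)² · (0.2016 + 0.0819) / 0.0361
  = 7.1878 · 0.2835 / 0.0361
  = 56.45
Round up → n = 57 per group.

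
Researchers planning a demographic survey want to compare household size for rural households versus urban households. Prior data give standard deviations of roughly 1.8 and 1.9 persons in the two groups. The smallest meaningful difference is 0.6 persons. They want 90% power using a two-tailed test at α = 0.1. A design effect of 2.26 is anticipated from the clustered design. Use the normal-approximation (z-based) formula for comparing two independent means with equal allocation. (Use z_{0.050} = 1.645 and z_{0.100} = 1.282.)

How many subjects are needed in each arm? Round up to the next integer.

n = (z_{α/2} + z_β)² · (σ₁² + σ₂²) / δ²
  = (1.645 + 1.282)² · (1.8² + 1.9² = 6.85) / 0.6²
  = 8.5673 · 6.85 / 0.36
  = 163.02
Design effect: 2.26 × 163.02 = 368.42.
Round up → n = 369 per group.

n = 369 per group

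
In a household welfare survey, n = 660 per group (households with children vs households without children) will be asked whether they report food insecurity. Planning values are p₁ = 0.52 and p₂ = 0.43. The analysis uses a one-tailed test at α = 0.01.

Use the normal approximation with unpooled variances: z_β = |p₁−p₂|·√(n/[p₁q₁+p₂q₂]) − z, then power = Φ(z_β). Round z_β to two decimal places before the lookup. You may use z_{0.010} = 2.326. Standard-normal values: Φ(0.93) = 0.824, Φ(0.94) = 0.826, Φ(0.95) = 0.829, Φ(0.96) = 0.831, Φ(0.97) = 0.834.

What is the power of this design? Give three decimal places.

Power ≈ 0.831

z_β = |p₁−p₂|·√(n/[p₁q₁+p₂q₂]) − z_α
    = 0.09 · √(660/0.4947) − 2.326
    = 0.09 · 36.5259 − 2.326
    = 3.2873 − 2.326 = 0.9613 → 0.96
Power = Φ(0.96) = 0.831.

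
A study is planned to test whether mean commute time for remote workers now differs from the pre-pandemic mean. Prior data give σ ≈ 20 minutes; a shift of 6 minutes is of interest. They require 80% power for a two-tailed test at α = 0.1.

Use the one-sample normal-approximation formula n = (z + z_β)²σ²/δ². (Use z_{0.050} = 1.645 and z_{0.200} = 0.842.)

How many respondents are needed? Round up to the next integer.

n = 69

n = (z_{α/2} + z_β)² · σ² / δ²
  = (1.645 + 0.842)² · 20² / 6²
  = 6.1852 · 400 / 36
  = 68.72
Round up → n = 69.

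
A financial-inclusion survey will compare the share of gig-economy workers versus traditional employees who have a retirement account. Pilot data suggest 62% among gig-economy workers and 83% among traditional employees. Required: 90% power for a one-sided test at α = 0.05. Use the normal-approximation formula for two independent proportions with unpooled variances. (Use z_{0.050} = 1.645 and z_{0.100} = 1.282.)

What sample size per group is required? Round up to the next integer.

n = 74 per group

n = (z_α + z_β)² · [p₁(1−p₁) + p₂(1−p₂)] / (p₁ − p₂)²
  = (1.645 + 1.282)² · (0.62·0.38 + 0.83·0.17) / (-0.21)²
  = (2.927)² · (0.2356 + 0.1411) / 0.0441
  = 8.5673 · 0.3767 / 0.0441
  = 73.18
Round up → n = 74 per group.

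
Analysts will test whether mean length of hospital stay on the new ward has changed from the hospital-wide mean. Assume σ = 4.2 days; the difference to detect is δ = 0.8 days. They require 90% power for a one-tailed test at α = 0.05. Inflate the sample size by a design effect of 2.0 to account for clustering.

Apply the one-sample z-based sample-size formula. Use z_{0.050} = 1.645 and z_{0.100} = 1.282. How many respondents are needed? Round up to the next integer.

n = (z_α + z_β)² · σ² / δ²
  = (1.645 + 1.282)² · 4.2² / 0.8²
  = 8.5673 · 17.64 / 0.64
  = 236.14
Design effect: 2.0 × 236.14 = 472.27.
Round up → n = 473.

n = 473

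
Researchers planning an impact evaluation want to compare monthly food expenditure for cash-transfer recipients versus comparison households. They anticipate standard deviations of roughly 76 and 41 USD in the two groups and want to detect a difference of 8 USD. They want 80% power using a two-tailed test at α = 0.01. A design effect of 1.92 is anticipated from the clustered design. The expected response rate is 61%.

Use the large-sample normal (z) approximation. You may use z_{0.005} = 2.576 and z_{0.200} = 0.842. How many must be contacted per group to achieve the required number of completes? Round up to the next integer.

n = (z_{α/2} + z_β)² · (σ₁² + σ₂²) / δ²
  = (2.576 + 0.842)² · (76² + 41² = 7457) / 8²
  = 11.6827 · 7457 / 64
  = 1361.22
Design effect: 1.92 × 1361.22 = 2613.54.
Adjust for 61% response: 2613.54 / 0.61 = 4284.50.
Round up → n = 4285 per group.

n = 4285 per group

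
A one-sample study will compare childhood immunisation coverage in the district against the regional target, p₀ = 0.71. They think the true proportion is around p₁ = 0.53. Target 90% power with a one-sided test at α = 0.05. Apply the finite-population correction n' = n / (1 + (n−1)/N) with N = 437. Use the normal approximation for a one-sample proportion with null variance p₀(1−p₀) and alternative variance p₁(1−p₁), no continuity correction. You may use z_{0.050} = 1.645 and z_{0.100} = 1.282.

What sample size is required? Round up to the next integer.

n = [z_α·√(p₀q₀) + z_β·√(p₁q₁)]² / (p₁ − p₀)²
  = [1.645·√(0.71·0.29) + 1.282·√(0.53·0.47)]² / (-0.18)²
  = [1.645·0.4538 + 1.282·0.4991]² / 0.0324
  = [1.3863]² / 0.0324
  = 59.31
Finite-population correction (N = 437): 59.31 / (1 + (59.31 − 1)/437) = 52.33.
Round up → n = 53.

n = 53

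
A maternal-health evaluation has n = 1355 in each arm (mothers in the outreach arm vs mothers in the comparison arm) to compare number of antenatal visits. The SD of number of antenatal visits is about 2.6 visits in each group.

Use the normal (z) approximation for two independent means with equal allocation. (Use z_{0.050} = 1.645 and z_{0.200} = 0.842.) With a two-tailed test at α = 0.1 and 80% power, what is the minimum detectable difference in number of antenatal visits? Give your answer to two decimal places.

Minimum detectable difference ≈ 0.25 visits

δ = (z_{α/2} + z_β) · √((σ₁²+σ₂²)/n)
  = (1.645 + 0.842) · √(13.52/1355)
  = 2.487 · √0.00998
  = 2.487 · 0.0999
  = 0.2484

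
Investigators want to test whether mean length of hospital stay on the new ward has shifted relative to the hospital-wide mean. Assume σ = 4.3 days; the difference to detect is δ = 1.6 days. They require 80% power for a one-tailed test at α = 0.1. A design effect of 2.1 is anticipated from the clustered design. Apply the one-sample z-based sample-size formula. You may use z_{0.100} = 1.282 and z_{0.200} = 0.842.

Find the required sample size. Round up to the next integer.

n = 69

n = (z_α + z_β)² · σ² / δ²
  = (1.282 + 0.842)² · 4.3² / 1.6²
  = 4.5114 · 18.49 / 2.56
  = 32.58
Design effect: 2.1 × 32.58 = 68.43.
Round up → n = 69.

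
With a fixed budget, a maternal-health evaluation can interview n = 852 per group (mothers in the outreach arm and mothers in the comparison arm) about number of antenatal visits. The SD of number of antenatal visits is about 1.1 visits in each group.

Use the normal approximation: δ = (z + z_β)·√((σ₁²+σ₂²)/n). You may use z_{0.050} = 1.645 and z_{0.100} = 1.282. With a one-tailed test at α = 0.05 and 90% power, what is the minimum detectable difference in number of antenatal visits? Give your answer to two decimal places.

δ = (z_α + z_β) · √((σ₁²+σ₂²)/n)
  = (1.645 + 1.282) · √(2.42/852)
  = 2.927 · √0.00284
  = 2.927 · 0.0533
  = 0.1560

Minimum detectable difference ≈ 0.16 visits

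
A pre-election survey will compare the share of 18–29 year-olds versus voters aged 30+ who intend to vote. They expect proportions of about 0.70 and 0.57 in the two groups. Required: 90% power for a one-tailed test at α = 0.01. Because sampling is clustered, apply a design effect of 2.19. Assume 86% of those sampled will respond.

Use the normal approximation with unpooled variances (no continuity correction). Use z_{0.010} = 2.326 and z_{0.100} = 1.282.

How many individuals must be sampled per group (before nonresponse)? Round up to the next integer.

n = (z_α + z_β)² · [p₁(1−p₁) + p₂(1−p₂)] / (p₁ − p₂)²
  = (2.326 + 1.282)² · (0.70·0.30 + 0.57·0.43) / (0.13)²
  = (3.608)² · (0.2100 + 0.2451) / 0.0169
  = 13.0177 · 0.4551 / 0.0169
  = 350.55
Design effect: 2.19 × 350.55 = 767.71.
Adjust for 86% response: 767.71 / 0.86 = 892.69.
Round up → n = 893 per group.

n = 893 per group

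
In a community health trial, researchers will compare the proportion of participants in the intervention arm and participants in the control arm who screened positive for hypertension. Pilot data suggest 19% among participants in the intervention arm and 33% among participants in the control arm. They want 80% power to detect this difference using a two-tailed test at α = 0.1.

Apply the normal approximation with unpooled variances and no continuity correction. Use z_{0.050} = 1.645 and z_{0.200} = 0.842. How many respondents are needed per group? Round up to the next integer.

n = 119 per group

n = (z_{α/2} + z_β)² · [p₁(1−p₁) + p₂(1−p₂)] / (p₁ − p₂)²
  = (1.645 + 0.842)² · (0.19·0.81 + 0.33·0.67) / (-0.14)²
  = (2.487)² · (0.1539 + 0.2211) / 0.0196
  = 6.1852 · 0.3750 / 0.0196
  = 118.34
Round up → n = 119 per group.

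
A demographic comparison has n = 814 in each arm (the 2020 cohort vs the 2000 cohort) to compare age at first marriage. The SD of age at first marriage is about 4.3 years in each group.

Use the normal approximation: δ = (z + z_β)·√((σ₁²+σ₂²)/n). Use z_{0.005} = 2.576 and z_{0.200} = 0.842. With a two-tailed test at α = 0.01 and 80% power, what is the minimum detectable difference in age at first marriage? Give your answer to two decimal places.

δ = (z_{α/2} + z_β) · √((σ₁²+σ₂²)/n)
  = (2.576 + 0.842) · √(36.98/814)
  = 3.418 · √0.04543
  = 3.418 · 0.2131
  = 0.7285

Minimum detectable difference ≈ 0.73 years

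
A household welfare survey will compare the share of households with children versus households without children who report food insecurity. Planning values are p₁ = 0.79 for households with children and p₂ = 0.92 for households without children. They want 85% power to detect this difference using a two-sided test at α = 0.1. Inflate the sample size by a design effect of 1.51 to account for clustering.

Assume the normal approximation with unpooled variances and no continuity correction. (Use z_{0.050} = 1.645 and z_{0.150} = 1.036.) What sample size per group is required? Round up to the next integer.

n = (z_{α/2} + z_β)² · [p₁(1−p₁) + p₂(1−p₂)] / (p₁ − p₂)²
  = (1.645 + 1.036)² · (0.79·0.21 + 0.92·0.08) / (-0.13)²
  = (2.681)² · (0.1659 + 0.0736) / 0.0169
  = 7.1878 · 0.2395 / 0.0169
  = 101.86
Design effect: 1.51 × 101.86 = 153.81.
Round up → n = 154 per group.

n = 154 per group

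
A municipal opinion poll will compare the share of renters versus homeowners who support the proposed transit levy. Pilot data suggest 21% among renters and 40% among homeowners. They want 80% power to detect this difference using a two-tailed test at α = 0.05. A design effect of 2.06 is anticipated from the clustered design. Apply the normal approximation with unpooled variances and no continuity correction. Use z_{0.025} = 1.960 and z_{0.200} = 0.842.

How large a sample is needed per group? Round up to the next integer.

n = (z_{α/2} + z_β)² · [p₁(1−p₁) + p₂(1−p₂)] / (p₁ − p₂)²
  = (1.960 + 0.842)² · (0.21·0.79 + 0.40·0.60) / (-0.19)²
  = (2.802)² · (0.1659 + 0.2400) / 0.0361
  = 7.8512 · 0.4059 / 0.0361
  = 88.28
Design effect: 2.06 × 88.28 = 181.85.
Round up → n = 182 per group.

n = 182 per group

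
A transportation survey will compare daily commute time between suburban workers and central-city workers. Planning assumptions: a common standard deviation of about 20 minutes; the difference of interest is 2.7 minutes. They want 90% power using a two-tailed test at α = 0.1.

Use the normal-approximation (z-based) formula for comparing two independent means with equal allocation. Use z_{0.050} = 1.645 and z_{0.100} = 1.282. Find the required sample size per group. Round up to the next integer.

n = (z_{α/2} + z_β)² · (σ₁² + σ₂²) / δ²
  = (1.645 + 1.282)² · (2·20² = 800) / 2.7²
  = 8.5673 · 800 / 7.29
  = 940.17
Round up → n = 941 per group.

n = 941 per group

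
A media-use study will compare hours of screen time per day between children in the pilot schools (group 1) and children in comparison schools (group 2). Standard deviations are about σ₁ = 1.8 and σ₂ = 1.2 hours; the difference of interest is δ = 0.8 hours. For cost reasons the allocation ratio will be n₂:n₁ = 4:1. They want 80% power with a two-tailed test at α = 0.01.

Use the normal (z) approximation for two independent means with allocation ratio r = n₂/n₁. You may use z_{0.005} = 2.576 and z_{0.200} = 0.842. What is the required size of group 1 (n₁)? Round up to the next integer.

n₁ = (z_{α/2} + z_β)² · (σ₁² + σ₂²/r) / δ²
   = (2.576 + 0.842)² · (1.8² + 1.2²/4) / 0.8²
   = 11.6827 · (3.24 + 0.36) / 0.64
   = 11.6827 · 3.6 / 0.64
   = 65.72
Round up → n₁ = 66; n₂ = r·n₁ = 4 × 66 = 264.

n₁ = 66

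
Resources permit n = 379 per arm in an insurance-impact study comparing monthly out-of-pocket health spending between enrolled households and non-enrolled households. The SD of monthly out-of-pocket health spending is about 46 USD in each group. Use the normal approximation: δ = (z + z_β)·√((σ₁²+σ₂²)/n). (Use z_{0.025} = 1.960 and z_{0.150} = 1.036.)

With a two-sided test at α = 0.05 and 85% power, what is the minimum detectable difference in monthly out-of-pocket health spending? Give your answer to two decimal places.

δ = (z_{α/2} + z_β) · √((σ₁²+σ₂²)/n)
  = (1.960 + 1.036) · √(4232/379)
  = 2.996 · √11.1662
  = 2.996 · 3.3416
  = 10.0114

Minimum detectable difference ≈ 10.01 USD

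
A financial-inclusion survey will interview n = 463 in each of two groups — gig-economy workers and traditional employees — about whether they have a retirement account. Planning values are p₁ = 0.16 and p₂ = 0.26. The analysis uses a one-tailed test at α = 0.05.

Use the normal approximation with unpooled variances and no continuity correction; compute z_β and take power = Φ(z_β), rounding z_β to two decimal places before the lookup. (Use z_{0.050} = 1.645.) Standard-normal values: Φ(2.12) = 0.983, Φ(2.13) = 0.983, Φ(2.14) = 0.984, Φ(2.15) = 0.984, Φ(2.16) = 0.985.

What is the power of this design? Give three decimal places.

z_β = |p₁−p₂|·√(n/[p₁q₁+p₂q₂]) − z_α
    = 0.10 · √(463/0.3268) − 1.645
    = 0.10 · 37.6400 − 1.645
    = 3.7640 − 1.645 = 2.1190 → 2.12
Power = Φ(2.12) = 0.983.

Power ≈ 0.983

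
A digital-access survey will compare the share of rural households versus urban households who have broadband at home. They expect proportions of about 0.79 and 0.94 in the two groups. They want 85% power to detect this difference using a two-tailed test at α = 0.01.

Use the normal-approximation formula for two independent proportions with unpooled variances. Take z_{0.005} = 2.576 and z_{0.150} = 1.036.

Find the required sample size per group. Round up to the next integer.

n = (z_{α/2} + z_β)² · [p₁(1−p₁) + p₂(1−p₂)] / (p₁ − p₂)²
  = (2.576 + 1.036)² · (0.79·0.21 + 0.94·0.06) / (-0.15)²
  = (3.612)² · (0.1659 + 0.0564) / 0.0225
  = 13.0465 · 0.2223 / 0.0225
  = 128.90
Round up → n = 129 per group.

n = 129 per group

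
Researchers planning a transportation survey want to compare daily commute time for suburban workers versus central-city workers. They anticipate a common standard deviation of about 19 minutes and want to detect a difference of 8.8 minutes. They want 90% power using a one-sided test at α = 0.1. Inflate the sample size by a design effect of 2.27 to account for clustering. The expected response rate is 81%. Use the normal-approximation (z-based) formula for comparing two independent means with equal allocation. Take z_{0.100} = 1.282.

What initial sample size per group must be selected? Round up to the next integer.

n = (z_α + z_β)² · (σ₁² + σ₂²) / δ²
  = (1.282 + 1.282)² · (2·19² = 722) / 8.8²
  = 6.5741 · 722 / 77.44
  = 61.29
Design effect: 2.27 × 61.29 = 139.13.
Adjust for 81% response: 139.13 / 0.81 = 171.77.
Round up → n = 172 per group.

n = 172 per group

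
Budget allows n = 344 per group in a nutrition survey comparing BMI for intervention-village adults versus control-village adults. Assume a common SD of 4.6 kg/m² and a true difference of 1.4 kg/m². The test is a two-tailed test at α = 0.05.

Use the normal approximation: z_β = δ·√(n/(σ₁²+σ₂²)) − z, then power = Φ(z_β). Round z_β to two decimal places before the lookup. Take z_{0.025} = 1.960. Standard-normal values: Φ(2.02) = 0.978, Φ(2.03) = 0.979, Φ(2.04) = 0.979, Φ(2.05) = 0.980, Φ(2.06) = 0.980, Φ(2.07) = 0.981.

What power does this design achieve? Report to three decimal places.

Power ≈ 0.979

z_β = δ·√(n/(σ₁²+σ₂²)) − z_{α/2}
    = 1.4 · √(344/42.32) − 1.960
    = 1.4 · 2.85106 − 1.960
    = 3.9915 − 1.960 = 2.0315 → 2.03
Power = Φ(2.03) = 0.979.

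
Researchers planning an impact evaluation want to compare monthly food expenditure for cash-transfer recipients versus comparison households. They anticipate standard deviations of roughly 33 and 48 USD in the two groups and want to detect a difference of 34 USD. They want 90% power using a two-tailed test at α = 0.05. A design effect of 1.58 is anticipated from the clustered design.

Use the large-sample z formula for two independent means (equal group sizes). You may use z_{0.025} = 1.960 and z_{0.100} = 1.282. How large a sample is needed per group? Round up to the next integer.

n = 49 per group

n = (z_{α/2} + z_β)² · (σ₁² + σ₂²) / δ²
  = (1.960 + 1.282)² · (33² + 48² = 3393) / 34²
  = 10.5106 · 3393 / 1156
  = 30.85
Design effect: 1.58 × 30.85 = 48.74.
Round up → n = 49 per group.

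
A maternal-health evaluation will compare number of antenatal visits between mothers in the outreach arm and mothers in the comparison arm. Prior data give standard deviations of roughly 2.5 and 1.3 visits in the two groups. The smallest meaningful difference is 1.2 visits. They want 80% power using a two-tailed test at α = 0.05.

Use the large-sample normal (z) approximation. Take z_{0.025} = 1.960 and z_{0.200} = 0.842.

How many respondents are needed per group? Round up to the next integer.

n = 44 per group

n = (z_{α/2} + z_β)² · (σ₁² + σ₂²) / δ²
  = (1.960 + 0.842)² · (2.5² + 1.3² = 7.94) / 1.2²
  = 7.8512 · 7.94 / 1.44
  = 43.29
Round up → n = 44 per group.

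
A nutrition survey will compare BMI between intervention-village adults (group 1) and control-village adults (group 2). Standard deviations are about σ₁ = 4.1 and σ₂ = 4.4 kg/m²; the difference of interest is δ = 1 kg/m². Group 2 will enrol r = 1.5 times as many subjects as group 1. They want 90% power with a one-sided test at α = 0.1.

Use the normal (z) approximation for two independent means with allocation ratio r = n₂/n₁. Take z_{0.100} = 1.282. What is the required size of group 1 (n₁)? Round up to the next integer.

n₁ = 196

n₁ = (z_α + z_β)² · (σ₁² + σ₂²/r) / δ²
   = (1.282 + 1.282)² · (4.1² + 4.4²/1.5) / 1²
   = 6.5741 · (16.81 + 12.9067) / 1
   = 6.5741 · 29.7167 / 1
   = 195.36
Round up → n₁ = 196; n₂ = r·n₁ = 1.5 × 196 = 294.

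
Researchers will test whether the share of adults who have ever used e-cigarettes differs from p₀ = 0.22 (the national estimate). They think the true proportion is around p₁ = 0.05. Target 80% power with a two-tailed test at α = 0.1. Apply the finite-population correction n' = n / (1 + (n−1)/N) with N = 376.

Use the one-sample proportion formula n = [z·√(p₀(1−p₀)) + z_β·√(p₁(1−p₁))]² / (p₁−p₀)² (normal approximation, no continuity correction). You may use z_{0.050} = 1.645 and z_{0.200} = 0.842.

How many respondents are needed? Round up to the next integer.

n = [z_{α/2}·√(p₀q₀) + z_β·√(p₁q₁)]² / (p₁ − p₀)²
  = [1.645·√(0.22·0.78) + 0.842·√(0.05·0.95)]² / (-0.17)²
  = [1.645·0.4142 + 0.842·0.2179]² / 0.0289
  = [0.8649]² / 0.0289
  = 25.89
Finite-population correction (N = 376): 25.89 / (1 + (25.89 − 1)/376) = 24.28.
Round up → n = 25.

n = 25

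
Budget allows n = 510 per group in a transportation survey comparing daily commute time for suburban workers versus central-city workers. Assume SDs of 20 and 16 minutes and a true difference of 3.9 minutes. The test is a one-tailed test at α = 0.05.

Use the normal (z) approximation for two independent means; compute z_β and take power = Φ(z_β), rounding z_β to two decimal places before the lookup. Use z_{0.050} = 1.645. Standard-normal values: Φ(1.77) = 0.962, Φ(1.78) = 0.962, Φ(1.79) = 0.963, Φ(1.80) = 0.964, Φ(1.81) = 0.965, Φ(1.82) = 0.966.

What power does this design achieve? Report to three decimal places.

Power ≈ 0.963

z_β = δ·√(n/(σ₁²+σ₂²)) − z_α
    = 3.9 · √(510/656) − 1.645
    = 3.9 · 0.88173 − 1.645
    = 3.4387 − 1.645 = 1.7937 → 1.79
Power = Φ(1.79) = 0.963.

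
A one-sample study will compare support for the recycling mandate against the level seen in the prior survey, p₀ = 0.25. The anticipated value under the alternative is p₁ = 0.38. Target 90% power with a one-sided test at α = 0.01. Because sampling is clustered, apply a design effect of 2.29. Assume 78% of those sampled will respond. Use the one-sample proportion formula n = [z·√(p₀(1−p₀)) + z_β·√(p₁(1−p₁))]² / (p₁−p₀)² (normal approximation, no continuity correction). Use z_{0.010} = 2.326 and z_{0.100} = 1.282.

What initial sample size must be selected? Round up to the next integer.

n = [z_α·√(p₀q₀) + z_β·√(p₁q₁)]² / (p₁ − p₀)²
  = [2.326·√(0.25·0.75) + 1.282·√(0.38·0.62)]² / (0.13)²
  = [2.326·0.4330 + 1.282·0.4854]² / 0.0169
  = [1.6295]² / 0.0169
  = 157.11
Design effect: 2.29 × 157.11 = 359.78.
Adjust for 78% response: 359.78 / 0.78 = 461.25.
Round up → n = 462.

n = 462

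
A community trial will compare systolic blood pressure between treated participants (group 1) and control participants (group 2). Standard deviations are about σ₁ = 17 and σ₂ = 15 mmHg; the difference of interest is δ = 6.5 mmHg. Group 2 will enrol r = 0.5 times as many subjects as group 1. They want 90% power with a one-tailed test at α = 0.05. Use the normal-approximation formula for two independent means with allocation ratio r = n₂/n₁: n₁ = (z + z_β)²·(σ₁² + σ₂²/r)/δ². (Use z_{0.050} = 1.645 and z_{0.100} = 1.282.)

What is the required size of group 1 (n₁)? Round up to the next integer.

n₁ = 150

n₁ = (z_α + z_β)² · (σ₁² + σ₂²/r) / δ²
   = (1.645 + 1.282)² · (17² + 15²/0.5) / 6.5²
   = 8.5673 · (289 + 450) / 42.25
   = 8.5673 · 739 / 42.25
   = 149.85
Round up → n₁ = 150; n₂ = r·n₁ = 0.5 × 150 = 75.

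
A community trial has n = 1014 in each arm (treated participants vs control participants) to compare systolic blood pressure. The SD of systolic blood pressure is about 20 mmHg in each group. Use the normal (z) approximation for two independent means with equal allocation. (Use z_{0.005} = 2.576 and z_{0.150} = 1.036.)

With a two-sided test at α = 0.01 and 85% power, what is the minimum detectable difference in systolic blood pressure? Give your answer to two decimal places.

δ = (z_{α/2} + z_β) · √((σ₁²+σ₂²)/n)
  = (2.576 + 1.036) · √(800/1014)
  = 3.612 · √0.78895
  = 3.612 · 0.8882
  = 3.2083

Minimum detectable difference ≈ 3.21 mmHg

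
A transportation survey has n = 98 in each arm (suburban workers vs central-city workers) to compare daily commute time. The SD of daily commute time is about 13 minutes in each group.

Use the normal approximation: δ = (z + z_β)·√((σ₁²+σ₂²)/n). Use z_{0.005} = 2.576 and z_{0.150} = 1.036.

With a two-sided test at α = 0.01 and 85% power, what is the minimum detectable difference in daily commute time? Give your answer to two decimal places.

δ = (z_{α/2} + z_β) · √((σ₁²+σ₂²)/n)
  = (2.576 + 1.036) · √(338/98)
  = 3.612 · √3.449
  = 3.612 · 1.8571
  = 6.7080

Minimum detectable difference ≈ 6.71 minutes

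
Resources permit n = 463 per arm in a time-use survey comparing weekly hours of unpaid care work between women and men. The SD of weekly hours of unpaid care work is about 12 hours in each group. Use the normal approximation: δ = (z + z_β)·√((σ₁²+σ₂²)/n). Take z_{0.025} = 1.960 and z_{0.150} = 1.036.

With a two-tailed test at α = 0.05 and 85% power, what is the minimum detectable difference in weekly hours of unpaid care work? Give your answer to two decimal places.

Minimum detectable difference ≈ 2.36 hours

δ = (z_{α/2} + z_β) · √((σ₁²+σ₂²)/n)
  = (1.960 + 1.036) · √(288/463)
  = 2.996 · √0.62203
  = 2.996 · 0.7887
  = 2.3629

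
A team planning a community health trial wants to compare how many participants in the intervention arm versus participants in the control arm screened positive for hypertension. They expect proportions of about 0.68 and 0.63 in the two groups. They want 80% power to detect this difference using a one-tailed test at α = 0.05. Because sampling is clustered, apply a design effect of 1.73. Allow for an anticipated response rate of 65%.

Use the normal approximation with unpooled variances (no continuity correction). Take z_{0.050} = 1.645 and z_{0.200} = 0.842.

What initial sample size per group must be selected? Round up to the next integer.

n = (z_α + z_β)² · [p₁(1−p₁) + p₂(1−p₂)] / (p₁ − p₂)²
  = (1.645 + 0.842)² · (0.68·0.32 + 0.63·0.37) / (0.05)²
  = (2.487)² · (0.2176 + 0.2331) / 0.0025
  = 6.1852 · 0.4507 / 0.0025
  = 1115.06
Design effect: 1.73 × 1115.06 = 1929.06.
Adjust for 65% response: 1929.06 / 0.65 = 2967.78.
Round up → n = 2968 per group.

n = 2968 per group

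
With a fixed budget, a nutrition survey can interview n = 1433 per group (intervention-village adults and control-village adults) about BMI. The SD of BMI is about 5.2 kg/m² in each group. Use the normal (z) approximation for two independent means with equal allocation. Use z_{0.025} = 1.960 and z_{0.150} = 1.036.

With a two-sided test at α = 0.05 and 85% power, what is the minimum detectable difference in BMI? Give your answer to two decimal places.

δ = (z_{α/2} + z_β) · √((σ₁²+σ₂²)/n)
  = (1.960 + 1.036) · √(54.08/1433)
  = 2.996 · √0.03774
  = 2.996 · 0.1943
  = 0.5820

Minimum detectable difference ≈ 0.58 kg/m²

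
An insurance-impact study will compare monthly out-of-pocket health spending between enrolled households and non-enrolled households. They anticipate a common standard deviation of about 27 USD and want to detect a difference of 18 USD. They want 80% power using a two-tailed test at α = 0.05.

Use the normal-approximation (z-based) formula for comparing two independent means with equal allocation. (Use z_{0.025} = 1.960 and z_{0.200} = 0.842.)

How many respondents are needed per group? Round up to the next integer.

n = (z_{α/2} + z_β)² · (σ₁² + σ₂²) / δ²
  = (1.960 + 0.842)² · (2·27² = 1458) / 18²
  = 7.8512 · 1458 / 324
  = 35.33
Round up → n = 36 per group.

n = 36 per group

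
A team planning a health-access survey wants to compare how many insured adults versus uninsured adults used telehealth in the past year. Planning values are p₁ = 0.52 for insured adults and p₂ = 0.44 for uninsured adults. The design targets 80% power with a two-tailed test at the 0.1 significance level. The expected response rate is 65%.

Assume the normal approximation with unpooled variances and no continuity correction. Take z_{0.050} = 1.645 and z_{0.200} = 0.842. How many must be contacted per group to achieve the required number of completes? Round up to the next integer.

n = 738 per group

n = (z_{α/2} + z_β)² · [p₁(1−p₁) + p₂(1−p₂)] / (p₁ − p₂)²
  = (1.645 + 0.842)² · (0.52·0.48 + 0.44·0.56) / (0.08)²
  = (2.487)² · (0.2496 + 0.2464) / 0.0064
  = 6.1852 · 0.4960 / 0.0064
  = 479.35
Adjust for 65% response: 479.35 / 0.65 = 737.46.
Round up → n = 738 per group.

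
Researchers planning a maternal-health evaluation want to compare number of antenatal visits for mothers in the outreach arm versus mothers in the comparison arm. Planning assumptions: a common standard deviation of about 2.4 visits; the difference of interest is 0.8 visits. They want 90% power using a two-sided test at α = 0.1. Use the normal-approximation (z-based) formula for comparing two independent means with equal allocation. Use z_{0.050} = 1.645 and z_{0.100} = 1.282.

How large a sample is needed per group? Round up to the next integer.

n = 155 per group

n = (z_{α/2} + z_β)² · (σ₁² + σ₂²) / δ²
  = (1.645 + 1.282)² · (2·2.4² = 11.52) / 0.8²
  = 8.5673 · 11.52 / 0.64
  = 154.21
Round up → n = 155 per group.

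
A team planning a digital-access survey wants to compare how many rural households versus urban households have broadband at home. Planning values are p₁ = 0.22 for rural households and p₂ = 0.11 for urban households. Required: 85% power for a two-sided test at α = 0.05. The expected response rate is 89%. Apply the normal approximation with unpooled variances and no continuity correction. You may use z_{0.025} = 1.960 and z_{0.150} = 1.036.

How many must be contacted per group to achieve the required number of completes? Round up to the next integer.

n = 225 per group

n = (z_{α/2} + z_β)² · [p₁(1−p₁) + p₂(1−p₂)] / (p₁ − p₂)²
  = (1.960 + 1.036)² · (0.22·0.78 + 0.11·0.89) / (0.11)²
  = (2.996)² · (0.1716 + 0.0979) / 0.0121
  = 8.9760 · 0.2695 / 0.0121
  = 199.92
Adjust for 89% response: 199.92 / 0.89 = 224.63.
Round up → n = 225 per group.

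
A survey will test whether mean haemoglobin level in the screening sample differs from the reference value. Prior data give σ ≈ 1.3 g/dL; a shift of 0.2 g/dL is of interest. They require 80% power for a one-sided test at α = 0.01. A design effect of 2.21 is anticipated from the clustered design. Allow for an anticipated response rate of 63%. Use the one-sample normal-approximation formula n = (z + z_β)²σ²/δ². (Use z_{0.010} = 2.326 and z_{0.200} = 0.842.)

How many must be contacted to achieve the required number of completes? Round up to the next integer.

n = (z_α + z_β)² · σ² / δ²
  = (2.326 + 0.842)² · 1.3² / 0.2²
  = 10.0362 · 1.69 / 0.04
  = 424.03
Design effect: 2.21 × 424.03 = 937.11.
Adjust for 63% response: 937.11 / 0.63 = 1487.47.
Round up → n = 1488.

n = 1488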